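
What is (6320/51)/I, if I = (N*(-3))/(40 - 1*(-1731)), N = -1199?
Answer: 1017520/16677 ≈ 61.013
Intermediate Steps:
I = 327/161 (I = (-1199*(-3))/(40 - 1*(-1731)) = 3597/(40 + 1731) = 3597/1771 = 3597*(1/1771) = 327/161 ≈ 2.0311)
(6320/51)/I = (6320/51)/(327/161) = (6320*(1/51))*(161/327) = (6320/51)*(161/327) = 1017520/16677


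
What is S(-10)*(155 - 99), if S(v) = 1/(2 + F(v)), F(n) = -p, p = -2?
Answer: 14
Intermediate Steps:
F(n) = 2 (F(n) = -1*(-2) = 2)
S(v) = ¼ (S(v) = 1/(2 + 2) = 1/4 = ¼)
S(-10)*(155 - 99) = (155 - 99)/4 = (¼)*56 = 14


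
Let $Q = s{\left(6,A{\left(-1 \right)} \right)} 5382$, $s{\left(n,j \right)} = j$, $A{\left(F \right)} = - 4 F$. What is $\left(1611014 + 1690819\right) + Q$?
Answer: $3323361$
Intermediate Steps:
$Q = 21528$ ($Q = \left(-4\right) \left(-1\right) 5382 = 4 \cdot 5382 = 21528$)
$\left(1611014 + 1690819\right) + Q = \left(1611014 + 1690819\right) + 21528 = 3301833 + 21528 = 3323361$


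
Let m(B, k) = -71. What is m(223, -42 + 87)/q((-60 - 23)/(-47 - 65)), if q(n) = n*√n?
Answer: -31808*√581/6889 ≈ -111.29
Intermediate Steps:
q(n) = n^(3/2)
m(223, -42 + 87)/q((-60 - 23)/(-47 - 65)) = -71*√83/(6889*(-1/(-47 - 65))^(3/2)) = -71*√83/(6889*(-1/(-112))^(3/2)) = -71*448*√581/6889 = -31808*√581/6889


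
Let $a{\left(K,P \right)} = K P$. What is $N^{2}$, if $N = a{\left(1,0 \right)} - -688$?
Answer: $473344$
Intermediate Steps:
$N = 688$ ($N = 1 \cdot 0 - -688 = 0 + 688 = 688$)
$N^{2} = 688^{2} = 473344$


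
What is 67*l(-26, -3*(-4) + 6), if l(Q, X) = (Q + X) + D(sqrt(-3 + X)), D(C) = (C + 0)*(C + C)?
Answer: 1474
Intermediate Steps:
D(C) = 2*C**2 (D(C) = C*(2*C) = 2*C**2)
l(Q, X) = -6 + Q + 3*X (l(Q, X) = (Q + X) + 2*(sqrt(-3 + X))**2 = (Q + X) + 2*(-3 + X) = (Q + X) + (-6 + 2*X) = -6 + Q + 3*X)
67*l(-26, -3*(-4) + 6) = 67*(-6 - 26 + 3*(-3*(-4) + 6)) = 67*(-6 - 26 + 3*(12 + 6)) = 67*(-6 - 26 + 3*18) = 67*(-6 - 26 + 54) = 67*22 = 1474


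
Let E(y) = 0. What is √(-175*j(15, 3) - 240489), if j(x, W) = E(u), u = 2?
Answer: 9*I*√2969 ≈ 490.4*I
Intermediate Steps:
j(x, W) = 0
√(-175*j(15, 3) - 240489) = √(-175*0 - 240489) = √(0 - 240489) = √(-240489) = 9*I*√2969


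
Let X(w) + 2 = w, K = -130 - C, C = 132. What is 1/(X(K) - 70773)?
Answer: -1/71037 ≈ -1.4077e-5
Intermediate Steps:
K = -262 (K = -130 - 1*132 = -130 - 132 = -262)
X(w) = -2 + w
1/(X(K) - 70773) = 1/((-2 - 262) - 70773) = 1/(-264 - 70773) = 1/(-71037) = -1/71037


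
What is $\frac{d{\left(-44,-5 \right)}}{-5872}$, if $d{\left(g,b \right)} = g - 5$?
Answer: $\frac{49}{5872} \approx 0.0083447$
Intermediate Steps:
$d{\left(g,b \right)} = -5 + g$
$\frac{d{\left(-44,-5 \right)}}{-5872} = \frac{-5 - 44}{-5872} = \left(-49\right) \left(- \frac{1}{5872}\right) = \frac{49}{5872}$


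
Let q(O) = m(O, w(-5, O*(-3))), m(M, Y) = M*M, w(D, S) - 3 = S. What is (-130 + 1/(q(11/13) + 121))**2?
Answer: 7149906992761/423124900 ≈ 16898.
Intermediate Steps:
w(D, S) = 3 + S
m(M, Y) = M**2
q(O) = O**2
(-130 + 1/(q(11/13) + 121))**2 = (-130 + 1/((11/13)**2 + 121))**2 = (-130 + 1/(121/169 + 121))**2 = (-130 + 1/(20570/169))**2 = (-130 + 169/20570)**2 = (-2673931/20570)**2 = 7149906992761/423124900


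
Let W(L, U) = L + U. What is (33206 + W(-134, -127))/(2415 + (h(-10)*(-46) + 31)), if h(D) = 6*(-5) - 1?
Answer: 2995/352 ≈ 8.5085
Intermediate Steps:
h(D) = -31 (h(D) = -30 - 1 = -31)
(33206 + W(-134, -127))/(2415 + (h(-10)*(-46) + 31)) = (33206 + (-134 - 127))/(2415 + (-31*(-46) + 31)) = (33206 - 261)/(2415 + (1426 + 31)) = 32945/(2415 + 1457) = 32945/3872 = 32945*(1/3872) = 2995/352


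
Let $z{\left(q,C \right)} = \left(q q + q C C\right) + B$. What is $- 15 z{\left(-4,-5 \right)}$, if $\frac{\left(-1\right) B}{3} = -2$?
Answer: $1170$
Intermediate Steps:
$B = 6$ ($B = \left(-3\right) \left(-2\right) = 6$)
$z{\left(q,C \right)} = 6 + q^{2} + q C^{2}$ ($z{\left(q,C \right)} = \left(q q + q C C\right) + 6 = \left(q^{2} + C q C\right) + 6 = \left(q^{2} + q C^{2}\right) + 6 = 6 + q^{2} + q C^{2}$)
$- 15 z{\left(-4,-5 \right)} = - 15 \left(6 + \left(-4\right)^{2} - 4 \left(-5\right)^{2}\right) = - 15 \left(6 + 16 - 100\right) = \left(-15\right) \left(-78\right) = 1170$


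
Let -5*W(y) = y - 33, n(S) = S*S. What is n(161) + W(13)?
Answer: 25925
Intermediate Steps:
n(S) = S²
W(y) = 33/5 - y/5 (W(y) = -(y - 33)/5 = -(-33 + y)/5 = 33/5 - y/5)
n(161) + W(13) = 161² + (33/5 - ⅕*13) = 25921 + (33/5 - 13/5) = 25921 + 4 = 25925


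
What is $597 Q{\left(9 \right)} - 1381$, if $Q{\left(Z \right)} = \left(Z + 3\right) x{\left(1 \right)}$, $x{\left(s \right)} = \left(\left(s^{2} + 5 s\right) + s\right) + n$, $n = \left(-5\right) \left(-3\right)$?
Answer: $156227$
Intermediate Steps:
$n = 15$
$x{\left(s \right)} = 15 + s^{2} + 6 s$ ($x{\left(s \right)} = \left(\left(s^{2} + 5 s\right) + s\right) + 15 = \left(s^{2} + 6 s\right) + 15 = 15 + s^{2} + 6 s$)
$Q{\left(Z \right)} = 66 + 22 Z$ ($Q{\left(Z \right)} = \left(Z + 3\right) \left(15 + 1^{2} + 6 \cdot 1\right) = \left(3 + Z\right) \left(15 + 1 + 6\right) = \left(3 + Z\right) 22 = 66 + 22 Z$)
$597 Q{\left(9 \right)} - 1381 = 597 \left(66 + 22 \cdot 9\right) - 1381 = 597 \left(66 + 198\right) - 1381 = 597 \cdot 264 - 1381 = 157608 - 1381 = 156227$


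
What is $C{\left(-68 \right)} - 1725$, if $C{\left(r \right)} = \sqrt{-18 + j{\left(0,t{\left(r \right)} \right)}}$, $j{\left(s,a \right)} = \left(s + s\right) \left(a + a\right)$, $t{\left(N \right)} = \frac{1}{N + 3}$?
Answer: $-1725 + 3 i \sqrt{2} \approx -1725.0 + 4.2426 i$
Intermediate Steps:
$t{\left(N \right)} = \frac{1}{3 + N}$
$j{\left(s,a \right)} = 4 a s$ ($j{\left(s,a \right)} = 2 s 2 a = 4 a s$)
$C{\left(r \right)} = 3 i \sqrt{2}$ ($C{\left(r \right)} = \sqrt{-18 + 4 \frac{1}{3 + r} 0} = \sqrt{-18 + 0} = \sqrt{-18} = 3 i \sqrt{2}$)
$C{\left(-68 \right)} - 1725 = 3 i \sqrt{2} - 1725 = -1725 + 3 i \sqrt{2}$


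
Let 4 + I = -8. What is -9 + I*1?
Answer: -21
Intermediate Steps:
I = -12 (I = -4 - 8 = -12)
-9 + I*1 = -9 - 12*1 = -9 - 12 = -21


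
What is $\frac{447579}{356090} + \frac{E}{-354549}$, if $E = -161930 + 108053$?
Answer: $\frac{59291249267}{42083784470} \approx 1.4089$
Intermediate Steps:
$E = -53877$
$\frac{447579}{356090} + \frac{E}{-354549} = \frac{447579}{356090} - \frac{53877}{-354549} = 447579 \cdot \frac{1}{356090} - - \frac{17959}{118183} = \frac{447579}{356090} + \frac{17959}{118183} = \frac{59291249267}{42083784470}$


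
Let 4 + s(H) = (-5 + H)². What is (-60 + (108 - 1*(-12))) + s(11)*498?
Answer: 15996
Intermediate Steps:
s(H) = -4 + (-5 + H)²
(-60 + (108 - 1*(-12))) + s(11)*498 = (-60 + (108 - 1*(-12))) + (-4 + (-5 + 11)²)*498 = (-60 + (108 + 12)) + (-4 + 6²)*498 = (-60 + 120) + (-4 + 36)*498 = 60 + 32*498 = 60 + 15936 = 15996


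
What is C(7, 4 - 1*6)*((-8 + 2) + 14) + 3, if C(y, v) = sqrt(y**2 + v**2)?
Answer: 3 + 8*sqrt(53) ≈ 61.241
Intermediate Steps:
C(y, v) = sqrt(v**2 + y**2)
C(7, 4 - 1*6)*((-8 + 2) + 14) + 3 = sqrt((4 - 1*6)**2 + 7**2)*((-8 + 2) + 14) + 3 = sqrt((4 - 6)**2 + 49)*(-6 + 14) + 3 = sqrt((-2)**2 + 49)*8 + 3 = sqrt(4 + 49)*8 + 3 = sqrt(53)*8 + 3 = 8*sqrt(53) + 3 = 3 + 8*sqrt(53)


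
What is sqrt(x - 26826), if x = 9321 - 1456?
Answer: I*sqrt(18961) ≈ 137.7*I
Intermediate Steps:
x = 7865
sqrt(x - 26826) = sqrt(7865 - 26826) = sqrt(-18961) = I*sqrt(18961)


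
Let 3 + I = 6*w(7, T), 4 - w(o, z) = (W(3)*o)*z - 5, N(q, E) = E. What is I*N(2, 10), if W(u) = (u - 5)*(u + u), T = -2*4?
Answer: -39810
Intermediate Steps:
T = -8
W(u) = 2*u*(-5 + u) (W(u) = (-5 + u)*(2*u) = 2*u*(-5 + u))
w(o, z) = 9 + 12*o*z (w(o, z) = 4 - (((2*3*(-5 + 3))*o)*z - 5) = 4 - (((2*3*(-2))*o)*z - 5) = 4 - ((-12*o)*z - 5) = 4 - (-12*o*z - 5) = 4 - (-5 - 12*o*z) = 4 + (5 + 12*o*z) = 9 + 12*o*z)
I = -3981 (I = -3 + 6*(9 + 12*7*(-8)) = -3 + 6*(9 - 672) = -3 + 6*(-663) = -3 - 3978 = -3981)
I*N(2, 10) = -3981*10 = -39810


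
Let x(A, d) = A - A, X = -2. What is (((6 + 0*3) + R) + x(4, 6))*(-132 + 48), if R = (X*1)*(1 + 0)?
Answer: -336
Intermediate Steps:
x(A, d) = 0
R = -2 (R = (-2*1)*(1 + 0) = -2*1 = -2)
(((6 + 0*3) + R) + x(4, 6))*(-132 + 48) = (((6 + 0*3) - 2) + 0)*(-132 + 48) = (((6 + 0) - 2) + 0)*(-84) = ((6 - 2) + 0)*(-84) = (4 + 0)*(-84) = 4*(-84) = -336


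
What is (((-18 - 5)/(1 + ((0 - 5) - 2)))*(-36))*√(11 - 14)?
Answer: -138*I*√3 ≈ -239.02*I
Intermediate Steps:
(((-18 - 5)/(1 + ((0 - 5) - 2)))*(-36))*√(11 - 14) = (-23/(1 + (-5 - 2))*(-36))*√(-3) = (-23/(1 - 7)*(-36))*(I*√3) = (-23/(-6)*(-36))*(I*√3) = (-23*(-⅙)*(-36))*(I*√3) = ((23/6)*(-36))*(I*√3) = -138*I*√3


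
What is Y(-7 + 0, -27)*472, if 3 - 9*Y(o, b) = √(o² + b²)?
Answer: 472/3 - 472*√778/9 ≈ -1305.5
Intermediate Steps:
Y(o, b) = ⅓ - √(b² + o²)/9 (Y(o, b) = ⅓ - √(o² + b²)/9 = ⅓ - √(b² + o²)/9)
Y(-7 + 0, -27)*472 = (⅓ - √((-27)² + (-7 + 0)²)/9)*472 = (⅓ - √(729 + (-7)²)/9)*472 = (⅓ - √(729 + 49)/9)*472 = (⅓ - √778/9)*472 = 472/3 - 472*√778/9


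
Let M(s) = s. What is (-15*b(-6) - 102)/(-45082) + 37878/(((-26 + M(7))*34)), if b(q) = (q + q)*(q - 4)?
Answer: -426596826/7280743 ≈ -58.592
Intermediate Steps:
b(q) = 2*q*(-4 + q) (b(q) = (2*q)*(-4 + q) = 2*q*(-4 + q))
(-15*b(-6) - 102)/(-45082) + 37878/(((-26 + M(7))*34)) = (-30*(-6)*(-4 - 6) - 102)/(-45082) + 37878/(((-26 + 7)*34)) = (-30*(-6)*(-10) - 102)*(-1/45082) + 37878/((-19*34)) = (-15*120 - 102)*(-1/45082) + 37878/(-646) = (-1800 - 102)*(-1/45082) + 37878*(-1/646) = -1902*(-1/45082) - 18939/323 = 951/22541 - 18939/323 = -426596826/7280743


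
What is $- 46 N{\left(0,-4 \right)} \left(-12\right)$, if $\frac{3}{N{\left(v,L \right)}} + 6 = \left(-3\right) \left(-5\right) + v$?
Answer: $184$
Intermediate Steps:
$N{\left(v,L \right)} = \frac{3}{9 + v}$ ($N{\left(v,L \right)} = \frac{3}{-6 + \left(\left(-3\right) \left(-5\right) + v\right)} = \frac{3}{-6 + \left(15 + v\right)} = \frac{3}{9 + v}$)
$- 46 N{\left(0,-4 \right)} \left(-12\right) = - 46 \frac{3}{9 + 0} \left(-12\right) = - 46 \cdot \frac{3}{9} \left(-12\right) = - 46 \cdot 3 \cdot \frac{1}{9} \left(-12\right) = \left(-46\right) \frac{1}{3} \left(-12\right) = \left(- \frac{46}{3}\right) \left(-12\right) = 184$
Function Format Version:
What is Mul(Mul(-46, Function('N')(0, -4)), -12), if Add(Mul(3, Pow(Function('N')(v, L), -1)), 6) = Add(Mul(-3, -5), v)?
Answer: 184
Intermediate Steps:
Function('N')(v, L) = Mul(3, Pow(Add(9, v), -1)) (Function('N')(v, L) = Mul(3, Pow(Add(-6, Add(Mul(-3, -5), v)), -1)) = Mul(3, Pow(Add(-6, Add(15, v)), -1)) = Mul(3, Pow(Add(9, v), -1)))
Mul(Mul(-46, Function('N')(0, -4)), -12) = Mul(Mul(-46, Mul(3, Pow(Add(9, 0), -1))), -12) = Mul(Mul(-46, Mul(3, Pow(9, -1))), -12) = Mul(Mul(-46, Mul(3, Rational(1, 9))), -12) = Mul(Mul(-46, Rational(1, 3)), -12) = Mul(Rational(-46, 3), -12) = 184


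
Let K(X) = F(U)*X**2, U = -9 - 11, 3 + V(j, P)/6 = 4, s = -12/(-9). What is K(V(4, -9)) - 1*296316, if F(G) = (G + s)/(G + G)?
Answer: -1481496/5 ≈ -2.9630e+5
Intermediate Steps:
s = 4/3 (s = -12*(-1/9) = 4/3 ≈ 1.3333)
V(j, P) = 6 (V(j, P) = -18 + 6*4 = -18 + 24 = 6)
U = -20
F(G) = (4/3 + G)/(2*G) (F(G) = (G + 4/3)/(G + G) = (4/3 + G)/((2*G)) = (4/3 + G)*(1/(2*G)) = (4/3 + G)/(2*G))
K(X) = 7*X**2/15 (K(X) = ((1/6)*(4 + 3*(-20))/(-20))*X**2 = ((1/6)*(-1/20)*(4 - 60))*X**2 = ((1/6)*(-1/20)*(-56))*X**2 = 7*X**2/15)
K(V(4, -9)) - 1*296316 = (7/15)*6**2 - 1*296316 = (7/15)*36 - 296316 = 84/5 - 296316 = -1481496/5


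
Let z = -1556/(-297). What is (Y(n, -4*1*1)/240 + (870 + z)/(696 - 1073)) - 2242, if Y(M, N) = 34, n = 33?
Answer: -10051143269/4478760 ≈ -2244.2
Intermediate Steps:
z = 1556/297 (z = -1556*(-1/297) = 1556/297 ≈ 5.2391)
(Y(n, -4*1*1)/240 + (870 + z)/(696 - 1073)) - 2242 = (34/240 + (870 + 1556/297)/(696 - 1073)) - 2242 = (34*(1/240) + (259946/297)/(-377)) - 2242 = (17/120 + (259946/297)*(-1/377)) - 2242 = (17/120 - 259946/111969) - 2242 = -9763349/4478760 - 2242 = -10051143269/4478760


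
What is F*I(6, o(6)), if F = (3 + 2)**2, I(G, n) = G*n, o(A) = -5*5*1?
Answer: -3750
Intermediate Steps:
o(A) = -25 (o(A) = -25*1 = -25)
F = 25 (F = 5**2 = 25)
F*I(6, o(6)) = 25*(6*(-25)) = 25*(-150) = -3750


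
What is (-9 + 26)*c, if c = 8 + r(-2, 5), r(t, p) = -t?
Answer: 170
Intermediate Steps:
c = 10 (c = 8 - 1*(-2) = 8 + 2 = 10)
(-9 + 26)*c = (-9 + 26)*10 = 17*10 = 170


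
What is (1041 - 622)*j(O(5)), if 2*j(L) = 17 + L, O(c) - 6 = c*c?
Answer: 10056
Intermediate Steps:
O(c) = 6 + c**2 (O(c) = 6 + c*c = 6 + c**2)
j(L) = 17/2 + L/2 (j(L) = (17 + L)/2 = 17/2 + L/2)
(1041 - 622)*j(O(5)) = (1041 - 622)*(17/2 + (6 + 5**2)/2) = 419*(17/2 + (6 + 25)/2) = 419*(17/2 + (1/2)*31) = 419*(17/2 + 31/2) = 419*24 = 10056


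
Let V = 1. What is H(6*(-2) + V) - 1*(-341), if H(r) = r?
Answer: 330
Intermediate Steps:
H(6*(-2) + V) - 1*(-341) = (6*(-2) + 1) - 1*(-341) = (-12 + 1) + 341 = -11 + 341 = 330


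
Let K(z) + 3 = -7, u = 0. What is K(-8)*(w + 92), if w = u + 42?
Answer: -1340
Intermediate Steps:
w = 42 (w = 0 + 42 = 42)
K(z) = -10 (K(z) = -3 - 7 = -10)
K(-8)*(w + 92) = -10*(42 + 92) = -10*134 = -1340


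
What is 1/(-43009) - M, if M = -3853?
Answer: 165713676/43009 ≈ 3853.0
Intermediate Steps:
1/(-43009) - M = 1/(-43009) - 1*(-3853) = -1/43009 + 3853 = 165713676/43009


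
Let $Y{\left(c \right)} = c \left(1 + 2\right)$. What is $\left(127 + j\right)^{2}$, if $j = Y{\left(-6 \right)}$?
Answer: $11881$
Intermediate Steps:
$Y{\left(c \right)} = 3 c$ ($Y{\left(c \right)} = c 3 = 3 c$)
$j = -18$ ($j = 3 \left(-6\right) = -18$)
$\left(127 + j\right)^{2} = \left(127 - 18\right)^{2} = 109^{2} = 11881$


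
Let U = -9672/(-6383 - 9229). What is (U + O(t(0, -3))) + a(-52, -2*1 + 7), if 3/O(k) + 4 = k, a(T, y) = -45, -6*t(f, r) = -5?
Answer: -1120459/24719 ≈ -45.328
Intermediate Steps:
t(f, r) = ⅚ (t(f, r) = -⅙*(-5) = ⅚)
O(k) = 3/(-4 + k)
U = 806/1301 (U = -9672/(-15612) = -9672*(-1/15612) = 806/1301 ≈ 0.61952)
(U + O(t(0, -3))) + a(-52, -2*1 + 7) = (806/1301 + 3/(-4 + ⅚)) - 45 = (806/1301 + 3/(-19/6)) - 45 = (806/1301 + 3*(-6/19)) - 45 = (806/1301 - 18/19) - 45 = -8104/24719 - 45 = -1120459/24719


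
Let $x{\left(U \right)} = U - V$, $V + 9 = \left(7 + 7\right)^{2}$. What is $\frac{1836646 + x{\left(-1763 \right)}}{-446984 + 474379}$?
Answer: $\frac{1834696}{27395} \approx 66.972$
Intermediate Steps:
$V = 187$ ($V = -9 + \left(7 + 7\right)^{2} = -9 + 14^{2} = -9 + 196 = 187$)
$x{\left(U \right)} = -187 + U$ ($x{\left(U \right)} = U - 187 = -187 + U$)
$\frac{1836646 + x{\left(-1763 \right)}}{-446984 + 474379} = \frac{1836646 - 1950}{-446984 + 474379} = \frac{1836646 - 1950}{27395} = 1834696 \cdot \frac{1}{27395} = \frac{1834696}{27395}$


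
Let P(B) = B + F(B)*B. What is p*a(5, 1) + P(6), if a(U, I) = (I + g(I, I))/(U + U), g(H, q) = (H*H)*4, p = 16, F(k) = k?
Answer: 50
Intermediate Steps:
P(B) = B + B**2 (P(B) = B + B*B = B + B**2)
g(H, q) = 4*H**2 (g(H, q) = H**2*4 = 4*H**2)
a(U, I) = (I + 4*I**2)/(2*U) (a(U, I) = (I + 4*I**2)/(U + U) = (I + 4*I**2)/((2*U)) = (I + 4*I**2)*(1/(2*U)) = (I + 4*I**2)/(2*U))
p*a(5, 1) + P(6) = 16*((1/2)*1*(1 + 4*1)/5) + 6*(1 + 6) = 16*((1/2)*1*(1/5)*(1 + 4)) + 6*7 = 16*((1/2)*1*(1/5)*5) + 42 = 16*(1/2) + 42 = 8 + 42 = 50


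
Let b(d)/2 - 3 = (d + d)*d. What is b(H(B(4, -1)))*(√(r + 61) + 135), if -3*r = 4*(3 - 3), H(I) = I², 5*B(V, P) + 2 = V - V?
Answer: 102978/125 + 3814*√61/625 ≈ 871.49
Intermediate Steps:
B(V, P) = -⅖ (B(V, P) = -⅖ + (V - V)/5 = -⅖ + (⅕)*0 = -⅖ + 0 = -⅖)
b(d) = 6 + 4*d² (b(d) = 6 + 2*((d + d)*d) = 6 + 2*((2*d)*d) = 6 + 2*(2*d²) = 6 + 4*d²)
r = 0 (r = -4*(3 - 3)/3 = -4*0/3 = -⅓*0 = 0)
b(H(B(4, -1)))*(√(r + 61) + 135) = (6 + 4*((-⅖)²)²)*(√(0 + 61) + 135) = (6 + 4*(4/25)²)*(√61 + 135) = (6 + 4*(16/625))*(135 + √61) = (6 + 64/625)*(135 + √61) = 3814*(135 + √61)/625 = 102978/125 + 3814*√61/625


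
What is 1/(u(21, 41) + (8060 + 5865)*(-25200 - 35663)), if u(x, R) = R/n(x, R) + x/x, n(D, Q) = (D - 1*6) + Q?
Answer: -56/47460967303 ≈ -1.1799e-9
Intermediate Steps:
n(D, Q) = -6 + D + Q (n(D, Q) = (D - 6) + Q = (-6 + D) + Q = -6 + D + Q)
u(x, R) = 1 + R/(-6 + R + x) (u(x, R) = R/(-6 + x + R) + x/x = R/(-6 + R + x) + 1 = 1 + R/(-6 + R + x))
1/(u(21, 41) + (8060 + 5865)*(-25200 - 35663)) = 1/((-6 + 21 + 2*41)/(-6 + 41 + 21) + (8060 + 5865)*(-25200 - 35663)) = 1/((-6 + 21 + 82)/56 + 13925*(-60863)) = 1/((1/56)*97 - 847517275) = 1/(97/56 - 847517275) = 1/(-47460967303/56) = -56/47460967303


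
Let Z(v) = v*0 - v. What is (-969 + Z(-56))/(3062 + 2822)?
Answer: -913/5884 ≈ -0.15517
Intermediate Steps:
Z(v) = -v (Z(v) = 0 - v = -v)
(-969 + Z(-56))/(3062 + 2822) = (-969 - 1*(-56))/(3062 + 2822) = (-969 + 56)/5884 = -913*1/5884 = -913/5884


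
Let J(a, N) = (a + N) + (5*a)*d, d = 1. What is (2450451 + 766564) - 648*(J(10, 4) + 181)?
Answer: 3058255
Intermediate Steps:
J(a, N) = N + 6*a (J(a, N) = (a + N) + (5*a)*1 = (N + a) + 5*a = N + 6*a)
(2450451 + 766564) - 648*(J(10, 4) + 181) = (2450451 + 766564) - 648*((4 + 6*10) + 181) = 3217015 - 648*((4 + 60) + 181) = 3217015 - 648*(64 + 181) = 3217015 - 648*245 = 3217015 - 158760 = 3058255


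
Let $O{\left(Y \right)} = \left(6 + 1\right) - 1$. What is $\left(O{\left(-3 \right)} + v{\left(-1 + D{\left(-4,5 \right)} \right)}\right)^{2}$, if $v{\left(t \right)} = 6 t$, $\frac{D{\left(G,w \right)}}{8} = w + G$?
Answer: $2304$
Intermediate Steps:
$O{\left(Y \right)} = 6$ ($O{\left(Y \right)} = 7 - 1 = 6$)
$D{\left(G,w \right)} = 8 G + 8 w$ ($D{\left(G,w \right)} = 8 \left(w + G\right) = 8 \left(G + w\right) = 8 G + 8 w$)
$\left(O{\left(-3 \right)} + v{\left(-1 + D{\left(-4,5 \right)} \right)}\right)^{2} = \left(6 + 6 \left(-1 + \left(8 \left(-4\right) + 8 \cdot 5\right)\right)\right)^{2} = \left(6 + 6 \left(-1 + \left(-32 + 40\right)\right)\right)^{2} = \left(6 + 6 \left(-1 + 8\right)\right)^{2} = \left(6 + 6 \cdot 7\right)^{2} = \left(6 + 42\right)^{2} = 48^{2} = 2304$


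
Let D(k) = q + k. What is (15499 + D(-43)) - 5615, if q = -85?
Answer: 9756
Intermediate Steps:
D(k) = -85 + k
(15499 + D(-43)) - 5615 = (15499 + (-85 - 43)) - 5615 = (15499 - 128) - 5615 = 15371 - 5615 = 9756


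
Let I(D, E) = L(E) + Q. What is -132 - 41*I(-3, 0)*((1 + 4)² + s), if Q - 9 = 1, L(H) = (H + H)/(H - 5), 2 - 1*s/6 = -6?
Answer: -30062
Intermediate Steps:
s = 48 (s = 12 - 6*(-6) = 12 + 36 = 48)
L(H) = 2*H/(-5 + H) (L(H) = (2*H)/(-5 + H) = 2*H/(-5 + H))
Q = 10 (Q = 9 + 1 = 10)
I(D, E) = 10 + 2*E/(-5 + E) (I(D, E) = 2*E/(-5 + E) + 10 = 10 + 2*E/(-5 + E))
-132 - 41*I(-3, 0)*((1 + 4)² + s) = -132 - 41*2*(-25 + 6*0)/(-5 + 0)*((1 + 4)² + 48) = -132 - 41*2*(-25 + 0)/(-5)*(5² + 48) = -132 - 41*2*(-⅕)*(-25)*(25 + 48) = -132 - 410*73 = -132 - 41*730 = -132 - 29930 = -30062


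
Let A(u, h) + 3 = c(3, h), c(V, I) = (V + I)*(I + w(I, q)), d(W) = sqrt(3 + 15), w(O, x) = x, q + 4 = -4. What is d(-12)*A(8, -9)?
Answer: 297*sqrt(2) ≈ 420.02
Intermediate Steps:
q = -8 (q = -4 - 4 = -8)
d(W) = 3*sqrt(2) (d(W) = sqrt(18) = 3*sqrt(2))
c(V, I) = (-8 + I)*(I + V) (c(V, I) = (V + I)*(I - 8) = (I + V)*(-8 + I) = (-8 + I)*(I + V))
A(u, h) = -27 + h**2 - 5*h (A(u, h) = -3 + (h**2 - 8*h - 8*3 + h*3) = -3 + (h**2 - 8*h - 24 + 3*h) = -3 + (-24 + h**2 - 5*h) = -27 + h**2 - 5*h)
d(-12)*A(8, -9) = (3*sqrt(2))*(-27 + (-9)**2 - 5*(-9)) = (3*sqrt(2))*(-27 + 81 + 45) = (3*sqrt(2))*99 = 297*sqrt(2)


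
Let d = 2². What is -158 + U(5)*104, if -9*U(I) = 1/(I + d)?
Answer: -12902/81 ≈ -159.28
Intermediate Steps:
d = 4
U(I) = -1/(9*(4 + I)) (U(I) = -1/(9*(I + 4)) = -1/(9*(4 + I)))
-158 + U(5)*104 = -158 - 1/(36 + 9*5)*104 = -158 - 1/(36 + 45)*104 = -158 - 1/81*104 = -158 - 104/81 = -12902/81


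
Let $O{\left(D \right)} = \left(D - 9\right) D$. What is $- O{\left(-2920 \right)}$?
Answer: $-8552680$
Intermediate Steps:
$O{\left(D \right)} = D \left(-9 + D\right)$ ($O{\left(D \right)} = \left(-9 + D\right) D = D \left(-9 + D\right)$)
$- O{\left(-2920 \right)} = - \left(-2920\right) \left(-9 - 2920\right) = - \left(-2920\right) \left(-2929\right) = \left(-1\right) 8552680 = -8552680$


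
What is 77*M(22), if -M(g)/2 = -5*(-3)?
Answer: -2310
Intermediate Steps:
M(g) = -30 (M(g) = -(-10)*(-3) = -2*15 = -30)
77*M(22) = 77*(-30) = -2310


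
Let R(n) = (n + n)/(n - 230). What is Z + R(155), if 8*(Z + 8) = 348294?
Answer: 2611477/60 ≈ 43525.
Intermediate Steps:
R(n) = 2*n/(-230 + n) (R(n) = (2*n)/(-230 + n) = 2*n/(-230 + n))
Z = 174115/4 (Z = -8 + (1/8)*348294 = -8 + 174147/4 = 174115/4 ≈ 43529.)
Z + R(155) = 174115/4 + 2*155/(-230 + 155) = 174115/4 + 2*155/(-75) = 174115/4 + 2*155*(-1/75) = 174115/4 - 62/15 = 2611477/60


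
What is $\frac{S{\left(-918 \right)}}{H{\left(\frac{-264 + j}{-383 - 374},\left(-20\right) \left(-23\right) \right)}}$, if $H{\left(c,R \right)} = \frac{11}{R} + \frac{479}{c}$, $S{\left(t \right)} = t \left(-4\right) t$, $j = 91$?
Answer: $- \frac{89418634560}{55599761} \approx -1608.3$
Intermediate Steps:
$S{\left(t \right)} = - 4 t^{2}$ ($S{\left(t \right)} = - 4 t t = - 4 t^{2}$)
$\frac{S{\left(-918 \right)}}{H{\left(\frac{-264 + j}{-383 - 374},\left(-20\right) \left(-23\right) \right)}} = \frac{\left(-4\right) \left(-918\right)^{2}}{\frac{11}{\left(-20\right) \left(-23\right)} + \frac{479}{\left(-264 + 91\right) \frac{1}{-383 - 374}}} = \frac{\left(-4\right) 842724}{\frac{11}{460} + \frac{479}{\left(-173\right) \frac{1}{-757}}} = - \frac{3370896}{11 \cdot \frac{1}{460} + \frac{479}{\left(-173\right) \left(- \frac{1}{757}\right)}} = - \frac{3370896}{\frac{11}{460} + \frac{479}{\frac{173}{757}}} = - \frac{3370896}{\frac{11}{460} + 479 \cdot \frac{757}{173}} = - \frac{3370896}{\frac{11}{460} + \frac{362603}{173}} = - \frac{3370896}{\frac{166799283}{79580}} = \left(-3370896\right) \frac{79580}{166799283} = - \frac{89418634560}{55599761}$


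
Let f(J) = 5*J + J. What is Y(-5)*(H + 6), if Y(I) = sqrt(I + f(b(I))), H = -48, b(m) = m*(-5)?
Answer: -42*sqrt(145) ≈ -505.75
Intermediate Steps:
b(m) = -5*m
f(J) = 6*J
Y(I) = sqrt(29)*sqrt(-I) (Y(I) = sqrt(I + 6*(-5*I)) = sqrt(I - 30*I) = sqrt(-29*I) = sqrt(29)*sqrt(-I))
Y(-5)*(H + 6) = (sqrt(29)*sqrt(-1*(-5)))*(-48 + 6) = (sqrt(29)*sqrt(5))*(-42) = sqrt(145)*(-42) = -42*sqrt(145)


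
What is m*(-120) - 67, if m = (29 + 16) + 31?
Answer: -9187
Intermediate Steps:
m = 76 (m = 45 + 31 = 76)
m*(-120) - 67 = 76*(-120) - 67 = -9120 - 67 = -9187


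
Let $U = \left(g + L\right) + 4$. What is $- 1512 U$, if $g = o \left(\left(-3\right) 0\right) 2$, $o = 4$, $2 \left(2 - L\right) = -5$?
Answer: $-12852$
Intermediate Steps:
$L = \frac{9}{2}$ ($L = 2 - - \frac{5}{2} = 2 + \frac{5}{2} = \frac{9}{2} \approx 4.5$)
$g = 0$ ($g = 4 \left(\left(-3\right) 0\right) 2 = 4 \cdot 0 \cdot 2 = 0 \cdot 2 = 0$)
$U = \frac{17}{2}$ ($U = \left(0 + \frac{9}{2}\right) + 4 = \frac{9}{2} + 4 = \frac{17}{2} \approx 8.5$)
$- 1512 U = \left(-1512\right) \frac{17}{2} = -12852$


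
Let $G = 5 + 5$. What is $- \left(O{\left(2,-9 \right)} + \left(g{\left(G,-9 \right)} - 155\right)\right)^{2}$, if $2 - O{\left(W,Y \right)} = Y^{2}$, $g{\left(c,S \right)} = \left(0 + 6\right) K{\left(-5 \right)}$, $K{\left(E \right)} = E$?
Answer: $-69696$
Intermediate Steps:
$G = 10$
$g{\left(c,S \right)} = -30$ ($g{\left(c,S \right)} = \left(0 + 6\right) \left(-5\right) = 6 \left(-5\right) = -30$)
$O{\left(W,Y \right)} = 2 - Y^{2}$
$- \left(O{\left(2,-9 \right)} + \left(g{\left(G,-9 \right)} - 155\right)\right)^{2} = - \left(\left(2 - \left(-9\right)^{2}\right) - 185\right)^{2} = - \left(\left(2 - 81\right) - 185\right)^{2} = - \left(-79 - 185\right)^{2} = - \left(-264\right)^{2} = \left(-1\right) 69696 = -69696$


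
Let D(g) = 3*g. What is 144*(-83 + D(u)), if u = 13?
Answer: -6336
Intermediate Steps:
144*(-83 + D(u)) = 144*(-83 + 3*13) = 144*(-83 + 39) = 144*(-44) = -6336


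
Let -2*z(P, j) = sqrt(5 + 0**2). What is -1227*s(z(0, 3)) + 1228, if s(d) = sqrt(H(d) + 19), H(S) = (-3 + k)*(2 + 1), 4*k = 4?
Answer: 1228 - 1227*sqrt(13) ≈ -3196.0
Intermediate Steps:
k = 1 (k = (1/4)*4 = 1)
H(S) = -6 (H(S) = (-3 + 1)*(2 + 1) = -2*3 = -6)
z(P, j) = -sqrt(5)/2 (z(P, j) = -sqrt(5 + 0**2)/2 = -sqrt(5 + 0)/2 = -sqrt(5)/2)
s(d) = sqrt(13) (s(d) = sqrt(-6 + 19) = sqrt(13))
-1227*s(z(0, 3)) + 1228 = -1227*sqrt(13) + 1228 = 1228 - 1227*sqrt(13)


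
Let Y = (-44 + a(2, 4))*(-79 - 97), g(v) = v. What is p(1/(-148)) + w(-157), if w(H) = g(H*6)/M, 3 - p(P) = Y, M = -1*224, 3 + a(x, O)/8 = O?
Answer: -708825/112 ≈ -6328.8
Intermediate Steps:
a(x, O) = -24 + 8*O
M = -224
Y = 6336 (Y = (-44 + (-24 + 8*4))*(-79 - 97) = (-44 + (-24 + 32))*(-176) = (-44 + 8)*(-176) = -36*(-176) = 6336)
p(P) = -6333 (p(P) = 3 - 1*6336 = 3 - 6336 = -6333)
w(H) = -3*H/112 (w(H) = (H*6)/(-224) = (6*H)*(-1/224) = -3*H/112)
p(1/(-148)) + w(-157) = -6333 - 3/112*(-157) = -6333 + 471/112 = -708825/112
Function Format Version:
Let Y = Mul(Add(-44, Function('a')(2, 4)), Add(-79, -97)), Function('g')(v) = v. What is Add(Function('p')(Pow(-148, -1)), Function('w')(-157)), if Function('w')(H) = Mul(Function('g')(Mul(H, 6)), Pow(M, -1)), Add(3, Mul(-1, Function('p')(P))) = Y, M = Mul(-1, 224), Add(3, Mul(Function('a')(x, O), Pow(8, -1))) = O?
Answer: Rational(-708825, 112) ≈ -6328.8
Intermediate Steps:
Function('a')(x, O) = Add(-24, Mul(8, O))
M = -224
Y = 6336 (Y = Mul(Add(-44, Add(-24, Mul(8, 4))), Add(-79, -97)) = Mul(Add(-44, Add(-24, 32)), -176) = Mul(Add(-44, 8), -176) = Mul(-36, -176) = 6336)
Function('p')(P) = -6333 (Function('p')(P) = Add(3, Mul(-1, 6336)) = Add(3, -6336) = -6333)
Function('w')(H) = Mul(Rational(-3, 112), H) (Function('w')(H) = Mul(Mul(H, 6), Pow(-224, -1)) = Mul(Mul(6, H), Rational(-1, 224)) = Mul(Rational(-3, 112), H))
Add(Function('p')(Pow(-148, -1)), Function('w')(-157)) = Add(-6333, Mul(Rational(-3, 112), -157)) = Add(-6333, Rational(471, 112)) = Rational(-708825, 112)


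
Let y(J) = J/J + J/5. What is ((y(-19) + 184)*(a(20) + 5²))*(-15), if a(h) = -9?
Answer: -43488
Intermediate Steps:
y(J) = 1 + J/5 (y(J) = 1 + J*(⅕) = 1 + J/5)
((y(-19) + 184)*(a(20) + 5²))*(-15) = (((1 + (⅕)*(-19)) + 184)*(-9 + 5²))*(-15) = (((1 - 19/5) + 184)*(-9 + 25))*(-15) = ((-14/5 + 184)*16)*(-15) = ((906/5)*16)*(-15) = (14496/5)*(-15) = -43488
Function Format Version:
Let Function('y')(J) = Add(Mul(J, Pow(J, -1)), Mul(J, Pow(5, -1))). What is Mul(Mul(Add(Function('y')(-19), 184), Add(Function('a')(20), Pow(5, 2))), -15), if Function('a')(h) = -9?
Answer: -43488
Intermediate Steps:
Function('y')(J) = Add(1, Mul(Rational(1, 5), J)) (Function('y')(J) = Add(1, Mul(J, Rational(1, 5))) = Add(1, Mul(Rational(1, 5), J)))
Mul(Mul(Add(Function('y')(-19), 184), Add(Function('a')(20), Pow(5, 2))), -15) = Mul(Mul(Add(Add(1, Mul(Rational(1, 5), -19)), 184), Add(-9, Pow(5, 2))), -15) = Mul(Mul(Add(Add(1, Rational(-19, 5)), 184), Add(-9, 25)), -15) = Mul(Mul(Add(Rational(-14, 5), 184), 16), -15) = Mul(Mul(Rational(906, 5), 16), -15) = Mul(Rational(14496, 5), -15) = -43488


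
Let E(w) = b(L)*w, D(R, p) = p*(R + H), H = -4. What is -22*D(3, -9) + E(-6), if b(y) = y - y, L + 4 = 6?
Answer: -198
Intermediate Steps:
L = 2 (L = -4 + 6 = 2)
b(y) = 0
D(R, p) = p*(-4 + R) (D(R, p) = p*(R - 4) = p*(-4 + R))
E(w) = 0 (E(w) = 0*w = 0)
-22*D(3, -9) + E(-6) = -(-198)*(-4 + 3) + 0 = -(-198)*(-1) + 0 = -22*9 + 0 = -198 + 0 = -198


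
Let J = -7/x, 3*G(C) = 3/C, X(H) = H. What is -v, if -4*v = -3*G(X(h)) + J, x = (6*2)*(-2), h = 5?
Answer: -37/480 ≈ -0.077083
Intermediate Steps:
x = -24 (x = 12*(-2) = -24)
G(C) = 1/C (G(C) = (3/C)/3 = 1/C)
J = 7/24 (J = -7/(-24) = -7*(-1/24) = 7/24 ≈ 0.29167)
v = 37/480 (v = -(-3/5 + 7/24)/4 = -(-3*⅕ + 7/24)/4 = -(-⅗ + 7/24)/4 = -¼*(-37/120) = 37/480 ≈ 0.077083)
-v = -1*37/480 = -37/480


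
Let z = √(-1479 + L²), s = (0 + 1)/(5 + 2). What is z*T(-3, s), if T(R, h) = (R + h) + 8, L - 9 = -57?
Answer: 180*√33/7 ≈ 147.72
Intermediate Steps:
L = -48 (L = 9 - 57 = -48)
s = ⅐ (s = 1/7 = 1*(⅐) = ⅐ ≈ 0.14286)
T(R, h) = 8 + R + h
z = 5*√33 (z = √(-1479 + (-48)²) = √(-1479 + 2304) = √825 = 5*√33 ≈ 28.723)
z*T(-3, s) = (5*√33)*(8 - 3 + ⅐) = (5*√33)*(36/7) = 180*√33/7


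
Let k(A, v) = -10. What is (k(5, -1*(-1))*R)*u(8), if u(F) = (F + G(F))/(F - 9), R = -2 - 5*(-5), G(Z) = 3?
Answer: 2530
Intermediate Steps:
R = 23 (R = -2 + 25 = 23)
u(F) = (3 + F)/(-9 + F) (u(F) = (F + 3)/(F - 9) = (3 + F)/(-9 + F))
(k(5, -1*(-1))*R)*u(8) = (-10*23)*((3 + 8)/(-9 + 8)) = -230*11/(-1) = -(-230)*11 = -230*(-11) = 2530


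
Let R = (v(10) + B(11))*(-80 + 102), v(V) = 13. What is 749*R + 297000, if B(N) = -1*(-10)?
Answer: 675994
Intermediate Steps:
B(N) = 10
R = 506 (R = (13 + 10)*(-80 + 102) = 23*22 = 506)
749*R + 297000 = 749*506 + 297000 = 378994 + 297000 = 675994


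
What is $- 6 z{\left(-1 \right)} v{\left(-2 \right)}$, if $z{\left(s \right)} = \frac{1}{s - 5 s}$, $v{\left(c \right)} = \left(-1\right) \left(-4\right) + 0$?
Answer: $-6$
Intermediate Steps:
$v{\left(c \right)} = 4$ ($v{\left(c \right)} = 4 + 0 = 4$)
$z{\left(s \right)} = - \frac{1}{4 s}$ ($z{\left(s \right)} = \frac{1}{\left(-4\right) s} = - \frac{1}{4 s}$)
$- 6 z{\left(-1 \right)} v{\left(-2 \right)} = - 6 \left(- \frac{1}{4 \left(-1\right)}\right) 4 = - 6 \left(\left(- \frac{1}{4}\right) \left(-1\right)\right) 4 = \left(-6\right) \frac{1}{4} \cdot 4 = \left(- \frac{3}{2}\right) 4 = -6$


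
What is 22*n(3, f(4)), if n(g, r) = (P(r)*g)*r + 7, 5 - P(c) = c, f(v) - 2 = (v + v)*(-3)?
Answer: -39050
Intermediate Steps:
f(v) = 2 - 6*v (f(v) = 2 + (v + v)*(-3) = 2 + (2*v)*(-3) = 2 - 6*v)
P(c) = 5 - c
n(g, r) = 7 + g*r*(5 - r) (n(g, r) = ((5 - r)*g)*r + 7 = (g*(5 - r))*r + 7 = g*r*(5 - r) + 7 = 7 + g*r*(5 - r))
22*n(3, f(4)) = 22*(7 - 1*3*(2 - 6*4)*(-5 + (2 - 6*4))) = 22*(7 - 1*3*(2 - 24)*(-5 + (2 - 24))) = 22*(7 - 1*3*(-22)*(-5 - 22)) = 22*(7 - 1*3*(-22)*(-27)) = 22*(7 - 1782) = 22*(-1775) = -39050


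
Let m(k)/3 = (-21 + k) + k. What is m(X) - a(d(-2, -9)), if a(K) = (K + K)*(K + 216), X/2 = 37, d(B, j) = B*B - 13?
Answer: 4107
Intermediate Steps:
d(B, j) = -13 + B**2 (d(B, j) = B**2 - 13 = -13 + B**2)
X = 74 (X = 2*37 = 74)
m(k) = -63 + 6*k (m(k) = 3*((-21 + k) + k) = 3*(-21 + 2*k) = -63 + 6*k)
a(K) = 2*K*(216 + K) (a(K) = (2*K)*(216 + K) = 2*K*(216 + K))
m(X) - a(d(-2, -9)) = (-63 + 6*74) - 2*(-13 + (-2)**2)*(216 + (-13 + (-2)**2)) = (-63 + 444) - 2*(-13 + 4)*(216 + (-13 + 4)) = 381 - 2*(-9)*(216 - 9) = 381 - 2*(-9)*207 = 381 - 1*(-3726) = 381 + 3726 = 4107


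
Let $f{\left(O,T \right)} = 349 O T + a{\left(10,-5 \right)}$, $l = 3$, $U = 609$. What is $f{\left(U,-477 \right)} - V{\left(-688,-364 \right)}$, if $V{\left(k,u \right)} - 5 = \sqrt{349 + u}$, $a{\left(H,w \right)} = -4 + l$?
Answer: $-101382063 - i \sqrt{15} \approx -1.0138 \cdot 10^{8} - 3.873 i$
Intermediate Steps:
$a{\left(H,w \right)} = -1$ ($a{\left(H,w \right)} = -4 + 3 = -1$)
$f{\left(O,T \right)} = -1 + 349 O T$ ($f{\left(O,T \right)} = 349 O T - 1 = -1 + 349 O T$)
$V{\left(k,u \right)} = 5 + \sqrt{349 + u}$
$f{\left(U,-477 \right)} - V{\left(-688,-364 \right)} = \left(-1 + 349 \cdot 609 \left(-477\right)\right) - \left(5 + \sqrt{349 - 364}\right) = \left(-1 - 101382057\right) - \left(5 + \sqrt{-15}\right) = -101382058 - \left(5 + i \sqrt{15}\right) = -101382063 - i \sqrt{15}$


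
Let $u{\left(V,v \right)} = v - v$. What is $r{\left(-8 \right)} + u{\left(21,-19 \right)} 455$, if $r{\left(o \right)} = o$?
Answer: $-8$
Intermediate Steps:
$u{\left(V,v \right)} = 0$
$r{\left(-8 \right)} + u{\left(21,-19 \right)} 455 = -8 + 0 \cdot 455 = -8 + 0 = -8$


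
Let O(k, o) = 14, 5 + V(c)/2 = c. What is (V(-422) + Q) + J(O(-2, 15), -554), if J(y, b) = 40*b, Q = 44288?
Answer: 21274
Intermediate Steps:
V(c) = -10 + 2*c
(V(-422) + Q) + J(O(-2, 15), -554) = ((-10 + 2*(-422)) + 44288) + 40*(-554) = ((-10 - 844) + 44288) - 22160 = (-854 + 44288) - 22160 = 43434 - 22160 = 21274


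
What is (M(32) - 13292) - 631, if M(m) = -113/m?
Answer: -445649/32 ≈ -13927.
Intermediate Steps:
(M(32) - 13292) - 631 = (-113/32 - 13292) - 631 = -425457/32 - 631 = -445649/32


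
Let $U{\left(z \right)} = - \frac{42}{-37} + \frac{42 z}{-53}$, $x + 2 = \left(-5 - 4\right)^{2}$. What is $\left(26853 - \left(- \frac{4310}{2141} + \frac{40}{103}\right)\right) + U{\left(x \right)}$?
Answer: $\frac{11586582541629}{432445603} \approx 26793.0$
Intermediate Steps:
$x = 79$ ($x = -2 + \left(-5 - 4\right)^{2} = -2 + \left(-9\right)^{2} = -2 + 81 = 79$)
$U{\left(z \right)} = \frac{42}{37} - \frac{42 z}{53}$ ($U{\left(z \right)} = \left(-42\right) \left(- \frac{1}{37}\right) + 42 z \left(- \frac{1}{53}\right) = \frac{42}{37} - \frac{42 z}{53}$)
$\left(26853 - \left(- \frac{4310}{2141} + \frac{40}{103}\right)\right) + U{\left(x \right)} = \left(26853 - \left(- \frac{4310}{2141} + \frac{40}{103}\right)\right) + \left(\frac{42}{37} - \frac{3318}{53}\right) = \left(26853 - - \frac{358290}{220523}\right) + \left(\frac{42}{37} - \frac{3318}{53}\right) = \left(26853 + \left(- \frac{40}{103} + \frac{4310}{2141}\right)\right) - \frac{120540}{1961} = \left(26853 + \frac{358290}{220523}\right) - \frac{120540}{1961} = \frac{5922062409}{220523} - \frac{120540}{1961} = \frac{11586582541629}{432445603}$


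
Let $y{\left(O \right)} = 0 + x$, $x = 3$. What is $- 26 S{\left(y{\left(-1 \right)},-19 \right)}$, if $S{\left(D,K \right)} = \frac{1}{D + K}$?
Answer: $\frac{13}{8} \approx 1.625$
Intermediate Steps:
$y{\left(O \right)} = 3$ ($y{\left(O \right)} = 0 + 3 = 3$)
$- 26 S{\left(y{\left(-1 \right)},-19 \right)} = - \frac{26}{3 - 19} = - \frac{26}{-16} = \left(-26\right) \left(- \frac{1}{16}\right) = \frac{13}{8}$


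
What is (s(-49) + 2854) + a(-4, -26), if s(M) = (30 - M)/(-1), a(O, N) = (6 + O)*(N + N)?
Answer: 2671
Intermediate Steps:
a(O, N) = 2*N*(6 + O) (a(O, N) = (6 + O)*(2*N) = 2*N*(6 + O))
s(M) = -30 + M (s(M) = (30 - M)*(-1) = -30 + M)
(s(-49) + 2854) + a(-4, -26) = ((-30 - 49) + 2854) + 2*(-26)*(6 - 4) = (-79 + 2854) + 2*(-26)*2 = 2775 - 104 = 2671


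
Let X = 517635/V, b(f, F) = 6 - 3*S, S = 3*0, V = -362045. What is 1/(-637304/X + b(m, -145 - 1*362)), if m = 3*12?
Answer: 103527/46147166498 ≈ 2.2434e-6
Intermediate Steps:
S = 0
m = 36
b(f, F) = 6 (b(f, F) = 6 - 3*0 = 6 + 0 = 6)
X = -103527/72409 (X = 517635/(-362045) = 517635*(-1/362045) = -103527/72409 ≈ -1.4298)
1/(-637304/X + b(m, -145 - 1*362)) = 1/(-637304/(-103527/72409) + 6) = 1/(-637304*(-72409/103527) + 6) = 1/(46146545336/103527 + 6) = 1/(46147166498/103527) = 103527/46147166498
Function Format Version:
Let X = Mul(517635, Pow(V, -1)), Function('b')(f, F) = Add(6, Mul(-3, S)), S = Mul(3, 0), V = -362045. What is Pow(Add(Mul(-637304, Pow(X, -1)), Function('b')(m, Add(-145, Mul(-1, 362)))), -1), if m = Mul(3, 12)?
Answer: Rational(103527, 46147166498) ≈ 2.2434e-6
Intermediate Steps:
S = 0
m = 36
Function('b')(f, F) = 6 (Function('b')(f, F) = Add(6, Mul(-3, 0)) = Add(6, 0) = 6)
X = Rational(-103527, 72409) (X = Mul(517635, Pow(-362045, -1)) = Mul(517635, Rational(-1, 362045)) = Rational(-103527, 72409) ≈ -1.4298)
Pow(Add(Mul(-637304, Pow(X, -1)), Function('b')(m, Add(-145, Mul(-1, 362)))), -1) = Pow(Add(Mul(-637304, Pow(Rational(-103527, 72409), -1)), 6), -1) = Pow(Add(Mul(-637304, Rational(-72409, 103527)), 6), -1) = Pow(Add(Rational(46146545336, 103527), 6), -1) = Pow(Rational(46147166498, 103527), -1) = Rational(103527, 46147166498)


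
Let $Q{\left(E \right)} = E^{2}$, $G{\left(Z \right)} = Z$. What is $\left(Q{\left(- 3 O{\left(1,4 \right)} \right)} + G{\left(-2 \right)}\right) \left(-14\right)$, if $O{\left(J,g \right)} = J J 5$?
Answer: $-3122$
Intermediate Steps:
$O{\left(J,g \right)} = 5 J^{2}$ ($O{\left(J,g \right)} = J^{2} \cdot 5 = 5 J^{2}$)
$\left(Q{\left(- 3 O{\left(1,4 \right)} \right)} + G{\left(-2 \right)}\right) \left(-14\right) = \left(\left(- 3 \cdot 5 \cdot 1^{2}\right)^{2} - 2\right) \left(-14\right) = \left(\left(- 3 \cdot 5 \cdot 1\right)^{2} - 2\right) \left(-14\right) = \left(\left(\left(-3\right) 5\right)^{2} - 2\right) \left(-14\right) = \left(\left(-15\right)^{2} - 2\right) \left(-14\right) = \left(225 - 2\right) \left(-14\right) = 223 \left(-14\right) = -3122$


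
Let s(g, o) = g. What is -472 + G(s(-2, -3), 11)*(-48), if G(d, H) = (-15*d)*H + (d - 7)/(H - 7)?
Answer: -16204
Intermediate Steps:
G(d, H) = (-7 + d)/(-7 + H) - 15*H*d (G(d, H) = -15*H*d + (-7 + d)/(-7 + H) = (-7 + d)/(-7 + H) - 15*H*d)
-472 + G(s(-2, -3), 11)*(-48) = -472 + ((-7 - 2 - 15*(-2)*11² + 105*11*(-2))/(-7 + 11))*(-48) = -472 + ((-7 - 2 - 15*(-2)*121 - 2310)/4)*(-48) = -472 + ((-7 - 2 + 3630 - 2310)/4)*(-48) = -472 + ((¼)*1311)*(-48) = -472 + (1311/4)*(-48) = -472 - 15732 = -16204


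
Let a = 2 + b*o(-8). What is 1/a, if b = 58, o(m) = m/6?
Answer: -3/226 ≈ -0.013274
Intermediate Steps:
o(m) = m/6 (o(m) = m*(⅙) = m/6)
a = -226/3 (a = 2 + 58*((⅙)*(-8)) = 2 + 58*(-4/3) = 2 - 232/3 = -226/3 ≈ -75.333)
1/a = 1/(-226/3) = -3/226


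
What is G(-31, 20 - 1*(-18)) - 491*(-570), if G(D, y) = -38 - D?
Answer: 279863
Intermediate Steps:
G(-31, 20 - 1*(-18)) - 491*(-570) = (-38 - 1*(-31)) - 491*(-570) = (-38 + 31) + 279870 = -7 + 279870 = 279863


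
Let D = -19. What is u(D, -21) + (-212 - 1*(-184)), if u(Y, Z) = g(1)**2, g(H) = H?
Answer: -27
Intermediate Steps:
u(Y, Z) = 1 (u(Y, Z) = 1**2 = 1)
u(D, -21) + (-212 - 1*(-184)) = 1 + (-212 - 1*(-184)) = 1 + (-212 + 184) = 1 - 28 = -27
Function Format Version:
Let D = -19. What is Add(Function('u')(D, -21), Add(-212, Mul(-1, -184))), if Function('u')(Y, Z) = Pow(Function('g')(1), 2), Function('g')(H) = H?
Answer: -27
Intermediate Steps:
Function('u')(Y, Z) = 1 (Function('u')(Y, Z) = Pow(1, 2) = 1)
Add(Function('u')(D, -21), Add(-212, Mul(-1, -184))) = Add(1, Add(-212, Mul(-1, -184))) = Add(1, Add(-212, 184)) = Add(1, -28) = -27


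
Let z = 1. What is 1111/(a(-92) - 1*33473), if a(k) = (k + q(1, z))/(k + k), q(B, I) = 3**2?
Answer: -204424/6158949 ≈ -0.033191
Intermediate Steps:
q(B, I) = 9
a(k) = (9 + k)/(2*k) (a(k) = (k + 9)/(k + k) = (9 + k)/((2*k)) = (9 + k)*(1/(2*k)) = (9 + k)/(2*k))
1111/(a(-92) - 1*33473) = 1111/((1/2)*(9 - 92)/(-92) - 1*33473) = 1111/((1/2)*(-1/92)*(-83) - 33473) = 1111/(83/184 - 33473) = 1111/(-6158949/184) = 1111*(-184/6158949) = -204424/6158949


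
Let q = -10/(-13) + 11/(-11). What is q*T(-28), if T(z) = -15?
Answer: 45/13 ≈ 3.4615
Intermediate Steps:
q = -3/13 (q = -10*(-1/13) + 11*(-1/11) = 10/13 - 1 = -3/13 ≈ -0.23077)
q*T(-28) = -3/13*(-15) = 45/13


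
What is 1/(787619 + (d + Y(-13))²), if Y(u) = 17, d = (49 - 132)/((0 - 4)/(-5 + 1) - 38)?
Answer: 1369/1078757355 ≈ 1.2691e-6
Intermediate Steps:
d = 83/37 (d = -83/(-4/(-4) - 38) = -83/(-4*(-¼) - 38) = -83/(1 - 38) = -83/(-37) = -83*(-1/37) = 83/37 ≈ 2.2432)
1/(787619 + (d + Y(-13))²) = 1/(787619 + (83/37 + 17)²) = 1/(787619 + (712/37)²) = 1/(787619 + 506944/1369) = 1/(1078757355/1369) = 1369/1078757355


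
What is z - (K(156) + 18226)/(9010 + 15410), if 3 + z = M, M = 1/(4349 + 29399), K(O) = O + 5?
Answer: -11715449/3121690 ≈ -3.7529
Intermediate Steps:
K(O) = 5 + O
M = 1/33748 ≈ 2.9631e-5
z = -101243/33748 (z = -3 + 1/33748 = -101243/33748 ≈ -3.0000)
z - (K(156) + 18226)/(9010 + 15410) = -101243/33748 - ((5 + 156) + 18226)/(9010 + 15410) = -101243/33748 - (161 + 18226)/24420 = -101243/33748 - 18387/24420 = -101243/33748 - 1*6129/8140 = -101243/33748 - 6129/8140 = -11715449/3121690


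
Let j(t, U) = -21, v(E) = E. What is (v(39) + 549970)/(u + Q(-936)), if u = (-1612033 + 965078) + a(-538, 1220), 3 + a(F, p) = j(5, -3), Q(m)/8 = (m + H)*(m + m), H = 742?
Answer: 550009/2258365 ≈ 0.24354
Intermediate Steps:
Q(m) = 16*m*(742 + m) (Q(m) = 8*((m + 742)*(m + m)) = 8*((742 + m)*(2*m)) = 8*(2*m*(742 + m)) = 16*m*(742 + m))
a(F, p) = -24 (a(F, p) = -3 - 21 = -24)
u = -646979 (u = (-1612033 + 965078) - 24 = -646955 - 24 = -646979)
(v(39) + 549970)/(u + Q(-936)) = (39 + 549970)/(-646979 + 16*(-936)*(742 - 936)) = 550009/(-646979 + 16*(-936)*(-194)) = 550009/(-646979 + 2905344) = 550009/2258365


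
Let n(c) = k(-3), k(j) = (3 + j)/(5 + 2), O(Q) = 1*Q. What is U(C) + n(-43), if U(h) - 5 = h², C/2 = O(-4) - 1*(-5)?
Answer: 9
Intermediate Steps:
O(Q) = Q
k(j) = 3/7 + j/7 (k(j) = (3 + j)/7 = (3 + j)*(⅐) = 3/7 + j/7)
n(c) = 0 (n(c) = 3/7 + (⅐)*(-3) = 3/7 - 3/7 = 0)
C = 2 (C = 2*(-4 - 1*(-5)) = 2*(-4 + 5) = 2*1 = 2)
U(h) = 5 + h²
U(C) + n(-43) = (5 + 2²) + 0 = (5 + 4) + 0 = 9 + 0 = 9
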